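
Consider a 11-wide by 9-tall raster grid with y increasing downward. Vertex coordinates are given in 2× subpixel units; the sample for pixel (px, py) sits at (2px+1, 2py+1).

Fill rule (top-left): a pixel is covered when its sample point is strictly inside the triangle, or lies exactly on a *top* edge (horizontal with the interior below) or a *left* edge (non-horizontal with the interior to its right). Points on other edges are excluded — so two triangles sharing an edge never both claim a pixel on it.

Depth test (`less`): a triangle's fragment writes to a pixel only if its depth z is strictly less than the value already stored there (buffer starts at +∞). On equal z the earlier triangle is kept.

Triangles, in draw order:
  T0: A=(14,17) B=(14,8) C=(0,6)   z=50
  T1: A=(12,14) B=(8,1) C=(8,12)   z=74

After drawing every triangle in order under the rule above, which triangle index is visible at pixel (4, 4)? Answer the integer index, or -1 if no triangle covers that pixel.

T0:
  2·area = 126  (B↔C swapped to make it positive)
  edge (14, 17)→(0, 6): d=(-14,-11) top-left  bias=+0
  edge (0, 6)→(14, 8): d=(14,2) right/bottom  bias=-1
  edge (14, 8)→(14, 17): d=(0,9) right/bottom  bias=-1
    (1,3)@(3, 7): e=[19,8,99] → X
    (2,3)@(5, 7): e=[41,4,81] → X
    (3,3)@(7, 7): e=[63,0,63] → .  [on edge]
    (1,4)@(3, 9): e=[-9,36,99] → .
    (2,4)@(5, 9): e=[13,32,81] → X
    (3,4)@(7, 9): e=[35,28,63] → X
    (4,4)@(9, 9): e=[57,24,45] → X
    (5,4)@(11, 9): e=[79,20,27] → X
    (6,4)@(13, 9): e=[101,16,9] → X
    (7,4)@(15, 9): e=[123,12,-9] → .
    (10,4)@(21, 9): e=[189,0,-63] → .  [on edge]
    (2,5)@(5, 11): e=[-15,60,81] → .
  covered (15 px):
    . . . . . . . . . . .
    . . . . . . . . . . .
    . . . . . . . . . . .
    . X X . . . . . . . .
    . . X X X X X . . . .
    . . . X X X X . . . .
    . . . . X X X . . . .
    . . . . . . X . . . .
    . . . . . . . . . . .
T1:
  2·area = 44  (B↔C swapped to make it positive)
  edge (12, 14)→(8, 12): d=(-4,-2) top-left  bias=+0
  edge (8, 12)→(8, 1): d=(0,-11) top-left  bias=+0
  edge (8, 1)→(12, 14): d=(4,13) right/bottom  bias=-1
    (4,2)@(9, 5): e=[30,11,3] → X
    (5,2)@(11, 5): e=[34,33,-23] → .
    (4,3)@(9, 7): e=[22,11,11] → X
    (5,3)@(11, 7): e=[26,33,-15] → .
    (4,4)@(9, 9): e=[14,11,19] → X
    (5,4)@(11, 9): e=[18,33,-7] → .
    (4,5)@(9, 11): e=[6,11,27] → X
    (5,5)@(11, 11): e=[10,33,1] → X
    (6,5)@(13, 11): e=[14,55,-25] → .
    (4,6)@(9, 13): e=[-2,11,35] → .
    (5,6)@(11, 13): e=[2,33,9] → X
    (6,6)@(13, 13): e=[6,55,-17] → .
  covered (6 px):
    . . . . . . . . . . .
    . . . . . . . . . . .
    . . . . X . . . . . .
    . . . . X . . . . . .
    . . . . X . . . . . .
    . . . . X X . . . . .
    . . . . . X . . . . .
    . . . . . . . . . . .
    . . . . . . . . . . .

Z-buffer (winner per pixel, '.' = empty):
  . . . . . . . . . . .
  . . . . . . . . . . .
  . . . . 1 . . . . . .
  . 0 0 . 1 . . . . . .
  . . 0 0 0 0 0 . . . .
  . . . 0 0 0 0 . . . .
  . . . . 0 0 0 . . . .
  . . . . . . 0 . . . .
  . . . . . . . . . . .

Result: 0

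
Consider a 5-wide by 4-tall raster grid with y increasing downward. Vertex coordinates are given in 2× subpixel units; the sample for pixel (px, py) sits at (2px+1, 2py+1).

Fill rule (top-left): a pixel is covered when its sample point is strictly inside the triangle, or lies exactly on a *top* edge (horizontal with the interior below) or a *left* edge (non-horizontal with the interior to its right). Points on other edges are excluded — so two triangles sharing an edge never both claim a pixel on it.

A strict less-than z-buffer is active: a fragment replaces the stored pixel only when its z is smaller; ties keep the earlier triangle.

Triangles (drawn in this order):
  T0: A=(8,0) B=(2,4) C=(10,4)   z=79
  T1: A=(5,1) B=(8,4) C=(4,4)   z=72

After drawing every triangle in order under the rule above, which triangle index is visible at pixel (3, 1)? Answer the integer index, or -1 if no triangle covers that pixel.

T0:
  2·area = 32  (B↔C swapped to make it positive)
  edge (8, 0)→(10, 4): d=(2,4) right/bottom  bias=-1
  edge (10, 4)→(2, 4): d=(-8,0) right/bottom  bias=-1
  edge (2, 4)→(8, 0): d=(6,-4) top-left  bias=+0
    (3,0)@(7, 1): e=[6,24,2] → X
    (4,0)@(9, 1): e=[-2,24,10] → .
    (2,1)@(5, 3): e=[18,8,6] → X
    (4,1)@(9, 3): e=[2,8,22] → X
    (2,2)@(5, 5): e=[22,-8,18] → .
    (3,2)@(7, 5): e=[14,-8,26] → .
    (4,2)@(9, 5): e=[6,-8,34] → .
  covered (4 px):
    . . . X .
    . . X X X
    . . . . .
    . . . . .
T1:
  2·area = 12
  edge (5, 1)→(8, 4): d=(3,3) right/bottom  bias=-1
  edge (8, 4)→(4, 4): d=(-4,0) right/bottom  bias=-1
  edge (4, 4)→(5, 1): d=(1,-3) top-left  bias=+0
    (2,0)@(5, 1): e=[0,12,0] → .  [on edge]
    (2,1)@(5, 3): e=[6,4,2] → X
    (3,1)@(7, 3): e=[0,4,8] → .  [on edge]
    (2,2)@(5, 5): e=[12,-4,4] → .
    (4,2)@(9, 5): e=[0,-4,16] → .  [on edge]
    (1,3)@(3, 7): e=[24,-12,0] → .  [on edge]
  covered (1 px):
    . . . . .
    . . X . .
    . . . . .
    . . . . .

Z-buffer (winner per pixel, '.' = empty):
  . . . 0 .
  . . 1 0 0
  . . . . .
  . . . . .

Answer: 0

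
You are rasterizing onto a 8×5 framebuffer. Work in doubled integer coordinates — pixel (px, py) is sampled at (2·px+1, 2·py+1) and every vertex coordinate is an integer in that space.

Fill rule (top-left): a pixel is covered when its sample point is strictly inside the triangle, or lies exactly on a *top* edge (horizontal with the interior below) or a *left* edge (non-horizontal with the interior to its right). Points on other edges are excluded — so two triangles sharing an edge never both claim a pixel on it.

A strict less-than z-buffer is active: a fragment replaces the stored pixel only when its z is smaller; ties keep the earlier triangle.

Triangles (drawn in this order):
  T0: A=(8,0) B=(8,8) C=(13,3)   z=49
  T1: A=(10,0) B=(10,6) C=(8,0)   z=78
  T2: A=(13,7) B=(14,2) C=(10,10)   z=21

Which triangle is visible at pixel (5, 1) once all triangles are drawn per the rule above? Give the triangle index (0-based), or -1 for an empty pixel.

T0:
  2·area = 40  (B↔C swapped to make it positive)
  edge (8, 0)→(13, 3): d=(5,3) right/bottom  bias=-1
  edge (13, 3)→(8, 8): d=(-5,5) right/bottom  bias=-1
  edge (8, 8)→(8, 0): d=(0,-8) top-left  bias=+0
    (4,0)@(9, 1): e=[2,30,8] → X
    (5,0)@(11, 1): e=[-4,20,24] → .
    (7,0)@(15, 1): e=[-16,0,56] → .  [on edge]
    (4,1)@(9, 3): e=[12,20,8] → X
    (5,1)@(11, 3): e=[6,10,24] → X
    (6,1)@(13, 3): e=[0,0,40] → .  [on edge]
    (4,2)@(9, 5): e=[22,10,8] → X
    (5,2)@(11, 5): e=[16,0,24] → .  [on edge]
    (4,3)@(9, 7): e=[32,0,8] → .  [on edge]
    (3,4)@(7, 9): e=[48,0,-8] → .  [on edge]
  covered (4 px):
    . . . . X . . .
    . . . . X X . .
    . . . . X . . .
    . . . . . . . .
    . . . . . . . .
T1:
  2·area = 12
  edge (10, 0)→(10, 6): d=(0,6) right/bottom  bias=-1
  edge (10, 6)→(8, 0): d=(-2,-6) top-left  bias=+0
  edge (8, 0)→(10, 0): d=(2,0) top-left  bias=+0
    (4,0)@(9, 1): e=[6,4,2] → X
    (5,0)@(11, 1): e=[-6,16,2] → .
    (4,1)@(9, 3): e=[6,0,6] → X  [on edge]
    (5,1)@(11, 3): e=[-6,12,6] → .
    (4,2)@(9, 5): e=[6,-4,10] → .
    (5,4)@(11, 9): e=[-6,0,18] → .  [on edge]
  covered (2 px):
    . . . . X . . .
    . . . . X . . .
    . . . . . . . .
    . . . . . . . .
    . . . . . . . .
T2:
  2·area = 12  (B↔C swapped to make it positive)
  edge (13, 7)→(10, 10): d=(-3,3) right/bottom  bias=-1
  edge (10, 10)→(14, 2): d=(4,-8) top-left  bias=+0
  edge (14, 2)→(13, 7): d=(-1,5) right/bottom  bias=-1
    (6,2)@(13, 5): e=[6,4,2] → X
    (7,2)@(15, 5): e=[0,20,-8] → .  [on edge]
    (6,3)@(13, 7): e=[0,12,0] → .  [on edge]
    (5,4)@(11, 9): e=[0,4,8] → .  [on edge]
  covered (1 px):
    . . . . . . . .
    . . . . . . . .
    . . . . . . X .
    . . . . . . . .
    . . . . . . . .

Z-buffer (winner per pixel, '.' = empty):
  . . . . 0 . . .
  . . . . 0 0 . .
  . . . . 0 . 2 .
  . . . . . . . .
  . . . . . . . .

Result: 0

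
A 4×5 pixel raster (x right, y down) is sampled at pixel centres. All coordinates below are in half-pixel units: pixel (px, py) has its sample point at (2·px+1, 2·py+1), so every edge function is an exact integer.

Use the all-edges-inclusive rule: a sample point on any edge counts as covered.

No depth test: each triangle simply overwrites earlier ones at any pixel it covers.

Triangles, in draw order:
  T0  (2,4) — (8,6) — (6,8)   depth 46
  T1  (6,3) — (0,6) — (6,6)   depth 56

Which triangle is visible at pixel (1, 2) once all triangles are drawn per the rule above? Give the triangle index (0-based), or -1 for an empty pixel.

T0:
  2·area = 16
  edge (2, 4)→(8, 6): d=(6,2) inclusive
  edge (8, 6)→(6, 8): d=(-2,2) inclusive
  edge (6, 8)→(2, 4): d=(-4,-4) inclusive
    (0,1)@(1, 3): e=[-4,20,0] → .  [on edge]
    (1,2)@(3, 5): e=[4,12,0] → X  [on edge]
    (2,2)@(5, 5): e=[0,8,8] → X  [on edge]
    (3,2)@(7, 5): e=[-4,4,16] → .
    (1,3)@(3, 7): e=[16,8,-8] → .
    (2,3)@(5, 7): e=[12,4,0] → X  [on edge]
    (3,3)@(7, 7): e=[8,0,8] → X  [on edge]
    (2,4)@(5, 9): e=[24,0,-8] → .  [on edge]
    (3,4)@(7, 9): e=[20,-4,0] → .  [on edge]
  covered (4 px):
    . . . .
    . . . .
    . X X .
    . . X X
    . . . .
T1:
  2·area = 18  (B↔C swapped to make it positive)
  edge (6, 3)→(6, 6): d=(0,3) inclusive
  edge (6, 6)→(0, 6): d=(-6,0) inclusive
  edge (0, 6)→(6, 3): d=(6,-3) inclusive
    (1,2)@(3, 5): e=[9,6,3] → X
    (2,2)@(5, 5): e=[3,6,9] → X
    (3,2)@(7, 5): e=[-3,6,15] → .
    (1,3)@(3, 7): e=[9,-6,15] → .
    (2,3)@(5, 7): e=[3,-6,21] → .
  covered (2 px):
    . . . .
    . . . .
    . X X .
    . . . .
    . . . .

Z-buffer (winner per pixel, '.' = empty):
  . . . .
  . . . .
  . 1 1 .
  . . 0 0
  . . . .

Result: 1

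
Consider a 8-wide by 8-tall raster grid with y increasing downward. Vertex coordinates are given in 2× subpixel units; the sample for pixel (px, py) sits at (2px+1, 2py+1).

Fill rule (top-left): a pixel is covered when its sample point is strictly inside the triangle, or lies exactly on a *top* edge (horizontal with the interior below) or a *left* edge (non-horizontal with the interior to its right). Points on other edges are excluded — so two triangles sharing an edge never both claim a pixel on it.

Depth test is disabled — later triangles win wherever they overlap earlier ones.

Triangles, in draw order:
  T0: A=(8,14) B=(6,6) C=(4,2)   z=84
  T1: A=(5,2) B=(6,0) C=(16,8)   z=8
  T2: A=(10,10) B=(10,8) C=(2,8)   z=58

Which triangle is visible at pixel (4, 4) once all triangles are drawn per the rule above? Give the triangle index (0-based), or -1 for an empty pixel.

T0:
  2·area = 8  (B↔C swapped to make it positive)
  edge (8, 14)→(4, 2): d=(-4,-12) top-left  bias=+0
  edge (4, 2)→(6, 6): d=(2,4) right/bottom  bias=-1
  edge (6, 6)→(8, 14): d=(2,8) right/bottom  bias=-1
    (2,2)@(5, 5): e=[0,2,6] → █  [on edge]
    (3,2)@(7, 5): e=[24,-6,-10] → ·
    (2,3)@(5, 7): e=[-8,6,10] → ·
    (3,5)@(7, 11): e=[0,6,2] → █  [on edge]
    (4,5)@(9, 11): e=[24,-2,-14] → ·
    (3,6)@(7, 13): e=[-8,10,6] → ·
  covered (2 px):
    · · · · · · · ·
    · · · · · · · ·
    · · █ · · · · ·
    · · · · · · · ·
    · · · · · · · ·
    · · · █ · · · ·
    · · · · · · · ·
    · · · · · · · ·
T1:
  2·area = 28
  edge (5, 2)→(6, 0): d=(1,-2) top-left  bias=+0
  edge (6, 0)→(16, 8): d=(10,8) right/bottom  bias=-1
  edge (16, 8)→(5, 2): d=(-11,-6) top-left  bias=+0
    (3,0)@(7, 1): e=[3,2,23] → █
    (4,0)@(9, 1): e=[7,-14,35] → ·
    (3,1)@(7, 3): e=[5,22,1] → █
    (4,1)@(9, 3): e=[9,6,13] → █
    (5,1)@(11, 3): e=[13,-10,25] → ·
    (3,2)@(7, 5): e=[7,42,-21] → ·
    (4,2)@(9, 5): e=[11,26,-9] → ·
    (5,2)@(11, 5): e=[15,10,3] → █
    (6,2)@(13, 5): e=[19,-6,15] → ·
    (5,3)@(11, 7): e=[17,30,-19] → ·
  covered (4 px):
    · · · █ · · · ·
    · · · █ █ · · ·
    · · · · · █ · ·
    · · · · · · · ·
    · · · · · · · ·
    · · · · · · · ·
    · · · · · · · ·
    · · · · · · · ·
T2:
  2·area = 16  (B↔C swapped to make it positive)
  edge (10, 10)→(2, 8): d=(-8,-2) top-left  bias=+0
  edge (2, 8)→(10, 8): d=(8,0) top-left  bias=+0
  edge (10, 8)→(10, 10): d=(0,2) right/bottom  bias=-1
    (3,4)@(7, 9): e=[2,8,6] → █
    (4,4)@(9, 9): e=[6,8,2] → █
    (5,4)@(11, 9): e=[10,8,-2] → ·
    (3,5)@(7, 11): e=[-14,24,6] → ·
    (4,5)@(9, 11): e=[-10,24,2] → ·
  covered (2 px):
    · · · · · · · ·
    · · · · · · · ·
    · · · · · · · ·
    · · · · · · · ·
    · · · █ █ · · ·
    · · · · · · · ·
    · · · · · · · ·
    · · · · · · · ·

Z-buffer (winner per pixel, '.' = empty):
  . . . 1 . . . .
  . . . 1 1 . . .
  . . 0 . . 1 . .
  . . . . . . . .
  . . . 2 2 . . .
  . . . 0 . . . .
  . . . . . . . .
  . . . . . . . .

Final: 2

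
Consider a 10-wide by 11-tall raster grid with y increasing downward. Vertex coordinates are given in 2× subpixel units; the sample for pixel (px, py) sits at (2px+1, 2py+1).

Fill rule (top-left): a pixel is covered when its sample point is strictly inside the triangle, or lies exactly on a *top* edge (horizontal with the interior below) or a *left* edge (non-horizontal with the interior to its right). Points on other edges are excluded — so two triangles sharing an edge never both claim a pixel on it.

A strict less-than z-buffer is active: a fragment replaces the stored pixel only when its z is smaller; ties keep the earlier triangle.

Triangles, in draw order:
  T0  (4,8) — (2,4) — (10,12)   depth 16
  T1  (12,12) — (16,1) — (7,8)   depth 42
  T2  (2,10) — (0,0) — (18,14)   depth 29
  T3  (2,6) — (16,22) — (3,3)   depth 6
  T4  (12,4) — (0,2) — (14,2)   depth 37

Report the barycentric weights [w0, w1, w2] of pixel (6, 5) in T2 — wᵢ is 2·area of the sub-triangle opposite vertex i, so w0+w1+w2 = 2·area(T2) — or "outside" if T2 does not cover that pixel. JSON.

T0:
  2·area = 16
  edge (4, 8)→(2, 4): d=(-2,-4) top-left  bias=+0
  edge (2, 4)→(10, 12): d=(8,8) right/bottom  bias=-1
  edge (10, 12)→(4, 8): d=(-6,-4) top-left  bias=+0
    (0,1)@(1, 3): e=[-2,0,18] → .  [on edge]
    (1,2)@(3, 5): e=[2,0,14] → .  [on edge]
    (2,3)@(5, 7): e=[6,0,10] → .  [on edge]
    (3,4)@(7, 9): e=[10,0,6] → .  [on edge]
    (4,5)@(9, 11): e=[14,0,2] → .  [on edge]
    (5,6)@(11, 13): e=[18,0,-2] → .  [on edge]
    (6,7)@(13, 15): e=[22,0,-6] → .  [on edge]
    (7,8)@(15, 17): e=[26,0,-10] → .  [on edge]
    (8,9)@(17, 19): e=[30,0,-14] → .  [on edge]
    (9,10)@(19, 21): e=[34,0,-18] → .  [on edge]
  covered (0 px):
    . . . . . . . . . .
    . . . . . . . . . .
    . . . . . . . . . .
    . . . . . . . . . .
    . . . . . . . . . .
    . . . . . . . . . .
    . . . . . . . . . .
    . . . . . . . . . .
    . . . . . . . . . .
    . . . . . . . . . .
    . . . . . . . . . .
T1:
  2·area = 71  (B↔C swapped to make it positive)
  edge (12, 12)→(7, 8): d=(-5,-4) top-left  bias=+0
  edge (7, 8)→(16, 1): d=(9,-7) top-left  bias=+0
  edge (16, 1)→(12, 12): d=(-4,11) right/bottom  bias=-1
    (7,1)@(15, 3): e=[57,11,3] → X
    (8,1)@(17, 3): e=[65,25,-19] → .
    (5,2)@(11, 5): e=[31,1,39] → X
    (6,2)@(13, 5): e=[39,15,17] → X
    (7,2)@(15, 5): e=[47,29,-5] → .
    (4,3)@(9, 7): e=[13,5,53] → X
    (7,3)@(15, 7): e=[37,47,-13] → .
    (4,4)@(9, 9): e=[3,23,45] → X
    (7,4)@(15, 9): e=[27,65,-21] → .
    (4,5)@(9, 11): e=[-7,41,37] → .
    (5,5)@(11, 11): e=[1,55,15] → X
    (6,5)@(13, 11): e=[9,69,-7] → .
  covered (10 px):
    . . . . . . . . . .
    . . . . . . . X . .
    . . . . . X X . . .
    . . . . X X X . . .
    . . . . X X X . . .
    . . . . . X . . . .
    . . . . . . . . . .
    . . . . . . . . . .
    . . . . . . . . . .
    . . . . . . . . . .
    . . . . . . . . . .
T2:
  2·area = 152
  edge (2, 10)→(0, 0): d=(-2,-10) top-left  bias=+0
  edge (0, 0)→(18, 14): d=(18,14) right/bottom  bias=-1
  edge (18, 14)→(2, 10): d=(-16,-4) top-left  bias=+0
    (0,0)@(1, 1): e=[8,4,140] → X
    (1,0)@(3, 1): e=[28,-24,148] → .
    (0,1)@(1, 3): e=[4,40,108] → X
    (1,1)@(3, 3): e=[24,12,116] → X
    (2,1)@(5, 3): e=[44,-16,124] → .
    (0,2)@(1, 5): e=[0,76,76] → X  [on edge]
    (2,2)@(5, 5): e=[40,20,92] → X
    (3,2)@(7, 5): e=[60,-8,100] → .
    (0,3)@(1, 7): e=[-4,112,44] → .
    (1,3)@(3, 7): e=[16,84,52] → X
    (3,3)@(7, 7): e=[56,28,68] → X
    (4,3)@(9, 7): e=[76,0,76] → .  [on edge]
    (1,7)@(3, 15): e=[0,228,-76] → .  [on edge]
  covered (19 px):
    X . . . . . . . . .
    X X . . . . . . . .
    X X X . . . . . . .
    . X X X . . . . . .
    . X X X X X . . . .
    . . . X X X X . . .
    . . . . . . . X . .
    . . . . . . . . . .
    . . . . . . . . . .
    . . . . . . . . . .
    . . . . . . . . . .
T3:
  2·area = 58  (B↔C swapped to make it positive)
  edge (2, 6)→(3, 3): d=(1,-3) top-left  bias=+0
  edge (3, 3)→(16, 22): d=(13,19) right/bottom  bias=-1
  edge (16, 22)→(2, 6): d=(-14,-16) top-left  bias=+0
    (1,1)@(3, 3): e=[0,0,58] → .  [on edge]
    (1,2)@(3, 5): e=[2,26,30] → X
    (2,2)@(5, 5): e=[8,-12,62] → .
    (1,3)@(3, 7): e=[4,52,2] → X
    (2,3)@(5, 7): e=[10,14,34] → X
    (3,3)@(7, 7): e=[16,-24,66] → .
    (0,4)@(1, 9): e=[0,116,-58] → .  [on edge]
    (1,4)@(3, 9): e=[6,78,-26] → .
    (2,4)@(5, 9): e=[12,40,6] → X
    (3,4)@(7, 9): e=[18,2,38] → X
    (4,4)@(9, 9): e=[24,-36,70] → .
    (2,5)@(5, 11): e=[14,66,-22] → .
  covered (8 px):
    . . . . . . . . . .
    . . . . . . . . . .
    . X . . . . . . . .
    . X X . . . . . . .
    . . X X . . . . . .
    . . . X . . . . . .
    . . . . X . . . . .
    . . . . . X . . . .
    . . . . . . . . . .
    . . . . . . . . . .
    . . . . . . . . . .
T4:
  2·area = 28
  edge (12, 4)→(0, 2): d=(-12,-2) top-left  bias=+0
  edge (0, 2)→(14, 2): d=(14,0) top-left  bias=+0
  edge (14, 2)→(12, 4): d=(-2,2) right/bottom  bias=-1
    (7,0)@(15, 1): e=[42,-14,0] → .  [on edge]
    (3,1)@(7, 3): e=[2,14,12] → X
    (4,1)@(9, 3): e=[6,14,8] → X
    (5,1)@(11, 3): e=[10,14,4] → X
    (6,1)@(13, 3): e=[14,14,0] → .  [on edge]
    (3,2)@(7, 5): e=[-22,42,8] → .
    (4,2)@(9, 5): e=[-18,42,4] → .
    (5,2)@(11, 5): e=[-14,42,0] → .  [on edge]
    (4,3)@(9, 7): e=[-42,70,0] → .  [on edge]
    (3,4)@(7, 9): e=[-70,98,0] → .  [on edge]
    (2,5)@(5, 11): e=[-98,126,0] → .  [on edge]
    (1,6)@(3, 13): e=[-126,154,0] → .  [on edge]
    (0,7)@(1, 15): e=[-154,182,0] → .  [on edge]
  covered (3 px):
    . . . . . . . . . .
    . . . X X X . . . .
    . . . . . . . . . .
    . . . . . . . . . .
    . . . . . . . . . .
    . . . . . . . . . .
    . . . . . . . . . .
    . . . . . . . . . .
    . . . . . . . . . .
    . . . . . . . . . .
    . . . . . . . . . .

Answer: [16,28,108]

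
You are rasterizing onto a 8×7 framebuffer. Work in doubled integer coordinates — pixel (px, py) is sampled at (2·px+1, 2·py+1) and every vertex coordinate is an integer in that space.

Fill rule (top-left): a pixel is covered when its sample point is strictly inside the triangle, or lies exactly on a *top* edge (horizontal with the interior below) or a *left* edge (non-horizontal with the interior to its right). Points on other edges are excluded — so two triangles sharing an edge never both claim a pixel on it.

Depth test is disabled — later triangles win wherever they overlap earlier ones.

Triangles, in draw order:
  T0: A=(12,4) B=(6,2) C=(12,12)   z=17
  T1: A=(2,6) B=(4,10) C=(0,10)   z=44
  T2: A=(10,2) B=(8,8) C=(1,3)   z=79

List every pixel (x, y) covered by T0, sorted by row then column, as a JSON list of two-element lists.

T0:
  2·area = 48  (B↔C swapped to make it positive)
  edge (12, 4)→(12, 12): d=(0,8) right/bottom  bias=-1
  edge (12, 12)→(6, 2): d=(-6,-10) top-left  bias=+0
  edge (6, 2)→(12, 4): d=(6,2) right/bottom  bias=-1
    (1,0)@(3, 1): e=[72,-24,0] → .  [on edge]
    (3,1)@(7, 3): e=[40,4,4] → X
    (4,1)@(9, 3): e=[24,24,0] → .  [on edge]
    (3,2)@(7, 5): e=[40,-8,16] → .
    (4,2)@(9, 5): e=[24,12,12] → X
    (5,2)@(11, 5): e=[8,32,8] → X
    (6,2)@(13, 5): e=[-8,52,4] → .
    (7,2)@(15, 5): e=[-24,72,0] → .  [on edge]
    (4,3)@(9, 7): e=[24,0,24] → X  [on edge]
    (6,3)@(13, 7): e=[-8,40,16] → .
    (4,4)@(9, 9): e=[24,-12,36] → .
    (5,4)@(11, 9): e=[8,8,32] → X
  covered (6 px):
    . . . . . . . .
    . . . X . . . .
    . . . . X X . .
    . . . . X X . .
    . . . . . X . .
    . . . . . . . .
    . . . . . . . .
T1:
  2·area = 16
  edge (2, 6)→(4, 10): d=(2,4) right/bottom  bias=-1
  edge (4, 10)→(0, 10): d=(-4,0) right/bottom  bias=-1
  edge (0, 10)→(2, 6): d=(2,-4) top-left  bias=+0
    (0,4)@(1, 9): e=[10,4,2] → X
    (1,4)@(3, 9): e=[2,4,10] → X
    (2,4)@(5, 9): e=[-6,4,18] → .
    (0,5)@(1, 11): e=[14,-4,6] → .
    (1,5)@(3, 11): e=[6,-4,14] → .
  covered (2 px):
    . . . . . . . .
    . . . . . . . .
    . . . . . . . .
    . . . . . . . .
    X X . . . . . .
    . . . . . . . .
    . . . . . . . .
T2:
  2·area = 52
  edge (10, 2)→(8, 8): d=(-2,6) right/bottom  bias=-1
  edge (8, 8)→(1, 3): d=(-7,-5) top-left  bias=+0
  edge (1, 3)→(10, 2): d=(9,-1) top-left  bias=+0
    (0,1)@(1, 3): e=[52,0,0] → X  [on edge]
    (1,1)@(3, 3): e=[40,10,2] → X
    (2,1)@(5, 3): e=[28,20,4] → X
    (3,1)@(7, 3): e=[16,30,6] → X
    (4,1)@(9, 3): e=[4,40,8] → X
    (5,1)@(11, 3): e=[-8,50,10] → .
    (0,2)@(1, 5): e=[48,-14,18] → .
    (1,2)@(3, 5): e=[36,-4,20] → .
    (2,2)@(5, 5): e=[24,6,22] → X
    (4,2)@(9, 5): e=[0,26,26] → .  [on edge]
    (2,3)@(5, 7): e=[20,-8,40] → .
    (3,3)@(7, 7): e=[8,2,42] → X
    (3,5)@(7, 11): e=[0,-26,78] → .  [on edge]
    (7,6)@(15, 13): e=[-52,0,104] → .  [on edge]
  covered (8 px):
    . . . . . . . .
    X X X X X . . .
    . . X X . . . .
    . . . X . . . .
    . . . . . . . .
    . . . . . . . .
    . . . . . . . .

Final: [[3,1],[4,2],[5,2],[4,3],[5,3],[5,4]]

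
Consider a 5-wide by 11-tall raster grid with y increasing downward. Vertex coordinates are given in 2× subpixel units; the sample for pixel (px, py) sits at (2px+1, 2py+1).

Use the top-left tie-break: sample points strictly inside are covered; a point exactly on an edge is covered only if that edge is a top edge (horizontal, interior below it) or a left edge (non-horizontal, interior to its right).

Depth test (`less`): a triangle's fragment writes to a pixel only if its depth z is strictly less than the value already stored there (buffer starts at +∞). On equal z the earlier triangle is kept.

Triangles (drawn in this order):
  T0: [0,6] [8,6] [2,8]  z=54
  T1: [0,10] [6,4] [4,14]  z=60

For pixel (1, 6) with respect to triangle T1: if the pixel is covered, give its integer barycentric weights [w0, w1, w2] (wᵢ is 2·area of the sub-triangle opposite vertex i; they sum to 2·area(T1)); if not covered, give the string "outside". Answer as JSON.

T0:
  2·area = 16
  edge (0, 6)→(8, 6): d=(8,0) top-left  bias=+0
  edge (8, 6)→(2, 8): d=(-6,2) right/bottom  bias=-1
  edge (2, 8)→(0, 6): d=(-2,-2) top-left  bias=+0
    (0,3)@(1, 7): e=[8,8,0] → #  [on edge]
    (1,3)@(3, 7): e=[8,4,4] → #
    (2,3)@(5, 7): e=[8,0,8] → ·  [on edge]
    (0,4)@(1, 9): e=[24,-4,-4] → ·
    (1,4)@(3, 9): e=[24,-8,0] → ·  [on edge]
    (2,5)@(5, 11): e=[40,-24,0] → ·  [on edge]
    (3,6)@(7, 13): e=[56,-40,0] → ·  [on edge]
    (4,7)@(9, 15): e=[72,-56,0] → ·  [on edge]
  covered (2 px):
    · · · · ·
    · · · · ·
    · · · · ·
    # # · · ·
    · · · · ·
    · · · · ·
    · · · · ·
    · · · · ·
    · · · · ·
    · · · · ·
    · · · · ·
T1:
  2·area = 48
  edge (0, 10)→(6, 4): d=(6,-6) top-left  bias=+0
  edge (6, 4)→(4, 14): d=(-2,10) right/bottom  bias=-1
  edge (4, 14)→(0, 10): d=(-4,-4) top-left  bias=+0
    (4,0)@(9, 1): e=[0,-24,72] → ·  [on edge]
    (3,1)@(7, 3): e=[0,-8,56] → ·  [on edge]
    (2,2)@(5, 5): e=[0,8,40] → #  [on edge]
    (3,2)@(7, 5): e=[12,-12,48] → ·
    (1,3)@(3, 7): e=[0,24,24] → #  [on edge]
    (3,3)@(7, 7): e=[24,-16,40] → ·
    (0,4)@(1, 9): e=[0,40,8] → #  [on edge]
    (2,4)@(5, 9): e=[24,0,24] → ·  [on edge]
    (0,5)@(1, 11): e=[12,36,0] → #  [on edge]
    (2,5)@(5, 11): e=[36,-4,16] → ·
    (0,6)@(1, 13): e=[24,32,-8] → ·
    (1,6)@(3, 13): e=[36,12,0] → #  [on edge]
    (2,7)@(5, 15): e=[60,-12,0] → ·  [on edge]
    (3,8)@(7, 17): e=[84,-36,0] → ·  [on edge]
    (1,9)@(3, 19): e=[72,0,-24] → ·  [on edge]
    (4,9)@(9, 19): e=[108,-60,0] → ·  [on edge]
  covered (8 px):
    · · · · ·
    · · · · ·
    · · # · ·
    · # # · ·
    # # · · ·
    # # · · ·
    · # · · ·
    · · · · ·
    · · · · ·
    · · · · ·
    · · · · ·

Final: [12,0,36]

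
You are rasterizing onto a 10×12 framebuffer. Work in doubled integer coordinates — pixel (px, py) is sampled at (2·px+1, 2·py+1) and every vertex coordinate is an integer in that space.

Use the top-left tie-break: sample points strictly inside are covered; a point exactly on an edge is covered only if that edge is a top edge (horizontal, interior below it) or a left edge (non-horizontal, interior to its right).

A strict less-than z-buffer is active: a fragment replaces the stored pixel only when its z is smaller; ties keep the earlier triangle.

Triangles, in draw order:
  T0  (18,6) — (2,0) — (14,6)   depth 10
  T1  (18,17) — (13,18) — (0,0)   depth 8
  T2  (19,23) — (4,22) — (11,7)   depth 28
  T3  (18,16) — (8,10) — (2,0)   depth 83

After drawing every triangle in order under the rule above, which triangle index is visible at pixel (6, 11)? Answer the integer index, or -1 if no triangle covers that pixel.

T0:
  2·area = 24  (B↔C swapped to make it positive)
  edge (18, 6)→(14, 6): d=(-4,0) right/bottom  bias=-1
  edge (14, 6)→(2, 0): d=(-12,-6) top-left  bias=+0
  edge (2, 0)→(18, 6): d=(16,6) right/bottom  bias=-1
    (4,1)@(9, 3): e=[12,6,6] → X
    (5,1)@(11, 3): e=[12,18,-6] → .
    (4,2)@(9, 5): e=[4,-18,38] → .
    (6,2)@(13, 5): e=[4,6,14] → X
    (7,2)@(15, 5): e=[4,18,2] → X
    (8,2)@(17, 5): e=[4,30,-10] → .
    (6,3)@(13, 7): e=[-4,-18,46] → .
    (7,3)@(15, 7): e=[-4,-6,34] → .
  covered (3 px):
    . . . . . . . . . .
    . . . . X . . . . .
    . . . . . . X X . .
    . . . . . . . . . .
    . . . . . . . . . .
    . . . . . . . . . .
    . . . . . . . . . .
    . . . . . . . . . .
    . . . . . . . . . .
    . . . . . . . . . .
    . . . . . . . . . .
    . . . . . . . . . .
T1:
  2·area = 103
  edge (18, 17)→(13, 18): d=(-5,1) right/bottom  bias=-1
  edge (13, 18)→(0, 0): d=(-13,-18) top-left  bias=+0
  edge (0, 0)→(18, 17): d=(18,17) right/bottom  bias=-1
    (0,0)@(1, 1): e=[97,5,1] → X
    (1,0)@(3, 1): e=[95,41,-33] → .
    (0,1)@(1, 3): e=[87,-21,37] → .
    (1,1)@(3, 3): e=[85,15,3] → X
    (2,1)@(5, 3): e=[83,51,-31] → .
    (1,2)@(3, 5): e=[75,-11,39] → .
    (2,2)@(5, 5): e=[73,25,5] → X
    (3,2)@(7, 5): e=[71,61,-29] → .
    (2,3)@(5, 7): e=[63,-1,41] → .
    (3,3)@(7, 7): e=[61,35,7] → X
    (4,3)@(9, 7): e=[59,71,-27] → .
    (3,4)@(7, 9): e=[51,9,43] → X
  covered (16 px):
    X . . . . . . . . .
    . X . . . . . . . .
    . . X . . . . . . .
    . . . X . . . . . .
    . . . X X . . . . .
    . . . . X X . . . .
    . . . . . X X . . .
    . . . . . X X X . .
    . . . . . . X X X .
    . . . . . . . . . .
    . . . . . . . . . .
    . . . . . . . . . .
T2:
  2·area = 232
  edge (19, 23)→(4, 22): d=(-15,-1) top-left  bias=+0
  edge (4, 22)→(11, 7): d=(7,-15) top-left  bias=+0
  edge (11, 7)→(19, 23): d=(8,16) right/bottom  bias=-1
    (4,1)@(9, 3): e=[290,-58,0] → .  [on edge]
    (5,3)@(11, 7): e=[232,0,0] → .  [on edge]
    (5,4)@(11, 9): e=[202,14,16] → X
    (6,4)@(13, 9): e=[204,44,-16] → .
    (5,5)@(11, 11): e=[172,28,32] → X
    (6,5)@(13, 11): e=[174,58,0] → .  [on edge]
    (4,6)@(9, 13): e=[140,12,80] → X
    (6,6)@(13, 13): e=[144,72,16] → X
    (7,6)@(15, 13): e=[146,102,-16] → .
    (4,7)@(9, 15): e=[110,26,96] → X
    (7,7)@(15, 15): e=[116,116,0] → .  [on edge]
    (3,8)@(7, 17): e=[78,10,144] → X
    (8,9)@(17, 19): e=[58,174,0] → .  [on edge]
    (9,11)@(19, 23): e=[0,232,0] → .  [on edge]
  covered (25 px):
    . . . . . . . . . .
    . . . . . . . . . .
    . . . . . . . . . .
    . . . . . . . . . .
    . . . . . X . . . .
    . . . . . X . . . .
    . . . . X X X . . .
    . . . . X X X . . .
    . . . X X X X X . .
    . . . X X X X X . .
    . . X X X X X X X .
    . . . . . . . . . .
T3:
  2·area = 64
  edge (18, 16)→(8, 10): d=(-10,-6) top-left  bias=+0
  edge (8, 10)→(2, 0): d=(-6,-10) top-left  bias=+0
  edge (2, 0)→(18, 16): d=(16,16) right/bottom  bias=-1
    (1,0)@(3, 1): e=[60,4,0] → .  [on edge]
    (2,1)@(5, 3): e=[52,12,0] → .  [on edge]
    (2,2)@(5, 5): e=[32,0,32] → X  [on edge]
    (3,2)@(7, 5): e=[44,20,0] → .  [on edge]
    (1,3)@(3, 7): e=[0,-32,96] → .  [on edge]
    (2,3)@(5, 7): e=[12,-12,64] → .
    (3,3)@(7, 7): e=[24,8,32] → X
    (4,3)@(9, 7): e=[36,28,0] → .  [on edge]
    (3,4)@(7, 9): e=[4,-4,64] → .
    (4,4)@(9, 9): e=[16,16,32] → X
    (5,4)@(11, 9): e=[28,36,0] → .  [on edge]
    (4,5)@(9, 11): e=[-4,4,64] → .
    (6,5)@(13, 11): e=[20,44,0] → .  [on edge]
    (6,6)@(13, 13): e=[0,32,32] → X  [on edge]
    (7,6)@(15, 13): e=[12,52,0] → .  [on edge]
    (5,7)@(11, 15): e=[-32,0,96] → .  [on edge]
    (8,7)@(17, 15): e=[4,60,0] → .  [on edge]
    (9,8)@(19, 17): e=[-4,68,0] → .  [on edge]
  covered (5 px):
    . . . . . . . . . .
    . . . . . . . . . .
    . . X . . . . . . .
    . . . X . . . . . .
    . . . . X . . . . .
    . . . . . X . . . .
    . . . . . . X . . .
    . . . . . . . . . .
    . . . . . . . . . .
    . . . . . . . . . .
    . . . . . . . . . .
    . . . . . . . . . .

Z-buffer (winner per pixel, '.' = empty):
  1 . . . . . . . . .
  . 1 . . 0 . . . . .
  . . 1 . . . 0 0 . .
  . . . 1 . . . . . .
  . . . 1 1 2 . . . .
  . . . . 1 1 . . . .
  . . . . 2 1 1 . . .
  . . . . 2 1 1 1 . .
  . . . 2 2 2 1 1 1 .
  . . . 2 2 2 2 2 . .
  . . 2 2 2 2 2 2 2 .
  . . . . . . . . . .

Final: -1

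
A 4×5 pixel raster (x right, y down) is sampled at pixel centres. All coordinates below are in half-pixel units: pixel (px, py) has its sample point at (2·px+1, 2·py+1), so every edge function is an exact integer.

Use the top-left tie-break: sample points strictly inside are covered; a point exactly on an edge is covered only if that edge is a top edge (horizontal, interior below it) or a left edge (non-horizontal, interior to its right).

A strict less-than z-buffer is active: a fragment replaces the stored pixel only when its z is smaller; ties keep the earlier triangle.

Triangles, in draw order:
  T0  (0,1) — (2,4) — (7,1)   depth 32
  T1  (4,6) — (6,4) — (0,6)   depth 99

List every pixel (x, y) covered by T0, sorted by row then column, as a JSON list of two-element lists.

T0:
  2·area = 21  (B↔C swapped to make it positive)
  edge (0, 1)→(7, 1): d=(7,0) top-left  bias=+0
  edge (7, 1)→(2, 4): d=(-5,3) right/bottom  bias=-1
  edge (2, 4)→(0, 1): d=(-2,-3) top-left  bias=+0
    (0,0)@(1, 1): e=[0,18,3] → X  [on edge]
    (1,0)@(3, 1): e=[0,12,9] → X  [on edge]
    (2,0)@(5, 1): e=[0,6,15] → X  [on edge]
    (3,0)@(7, 1): e=[0,0,21] → .  [on edge]
    (0,1)@(1, 3): e=[14,8,-1] → .
    (1,1)@(3, 3): e=[14,2,5] → X
    (2,1)@(5, 3): e=[14,-4,11] → .
    (1,2)@(3, 5): e=[28,-8,1] → .
  covered (4 px):
    X X X .
    . X . .
    . . . .
    . . . .
    . . . .
T1:
  2·area = 8  (B↔C swapped to make it positive)
  edge (4, 6)→(0, 6): d=(-4,0) right/bottom  bias=-1
  edge (0, 6)→(6, 4): d=(6,-2) top-left  bias=+0
  edge (6, 4)→(4, 6): d=(-2,2) right/bottom  bias=-1
    (3,1)@(7, 3): e=[12,-4,0] → .  [on edge]
    (1,2)@(3, 5): e=[4,0,4] → X  [on edge]
    (2,2)@(5, 5): e=[4,4,0] → .  [on edge]
    (1,3)@(3, 7): e=[-4,12,0] → .  [on edge]
    (0,4)@(1, 9): e=[-12,20,0] → .  [on edge]
  covered (1 px):
    . . . .
    . . . .
    . X . .
    . . . .
    . . . .

Final: [[0,0],[1,0],[2,0],[1,1]]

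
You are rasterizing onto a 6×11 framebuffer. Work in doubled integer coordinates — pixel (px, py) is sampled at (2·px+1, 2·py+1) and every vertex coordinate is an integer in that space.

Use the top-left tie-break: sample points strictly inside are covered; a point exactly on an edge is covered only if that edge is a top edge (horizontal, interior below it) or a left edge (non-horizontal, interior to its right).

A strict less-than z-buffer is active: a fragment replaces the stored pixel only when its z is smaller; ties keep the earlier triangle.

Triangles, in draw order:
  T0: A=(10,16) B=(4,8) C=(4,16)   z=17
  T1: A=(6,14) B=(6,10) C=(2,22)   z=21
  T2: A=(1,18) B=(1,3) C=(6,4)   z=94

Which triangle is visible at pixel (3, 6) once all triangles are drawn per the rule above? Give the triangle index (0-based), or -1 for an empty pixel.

T0:
  2·area = 48  (B↔C swapped to make it positive)
  edge (10, 16)→(4, 16): d=(-6,0) right/bottom  bias=-1
  edge (4, 16)→(4, 8): d=(0,-8) top-left  bias=+0
  edge (4, 8)→(10, 16): d=(6,8) right/bottom  bias=-1
    (2,5)@(5, 11): e=[30,8,10] → #
    (3,5)@(7, 11): e=[30,24,-6] → ·
    (2,6)@(5, 13): e=[18,8,22] → #
    (3,6)@(7, 13): e=[18,24,6] → #
    (4,6)@(9, 13): e=[18,40,-10] → ·
    (2,7)@(5, 15): e=[6,8,34] → #
    (4,7)@(9, 15): e=[6,40,2] → #
    (5,7)@(11, 15): e=[6,56,-14] → ·
    (2,8)@(5, 17): e=[-6,8,46] → ·
    (3,8)@(7, 17): e=[-6,24,30] → ·
    (4,8)@(9, 17): e=[-6,40,14] → ·
  covered (6 px):
    · · · · · ·
    · · · · · ·
    · · · · · ·
    · · · · · ·
    · · · · · ·
    · · # · · ·
    · · # # · ·
    · · # # # ·
    · · · · · ·
    · · · · · ·
    · · · · · ·
T1:
  2·area = 16  (B↔C swapped to make it positive)
  edge (6, 14)→(2, 22): d=(-4,8) right/bottom  bias=-1
  edge (2, 22)→(6, 10): d=(4,-12) top-left  bias=+0
  edge (6, 10)→(6, 14): d=(0,4) right/bottom  bias=-1
    (4,0)@(9, 1): e=[28,0,-12] → ·  [on edge]
    (3,3)@(7, 7): e=[20,0,-4] → ·  [on edge]
    (2,6)@(5, 13): e=[12,0,4] → #  [on edge]
    (3,6)@(7, 13): e=[-4,24,-4] → ·
    (2,7)@(5, 15): e=[4,8,4] → #
    (3,7)@(7, 15): e=[-12,32,-4] → ·
    (2,8)@(5, 17): e=[-4,16,4] → ·
    (1,9)@(3, 19): e=[4,0,12] → #  [on edge]
    (2,9)@(5, 19): e=[-12,24,4] → ·
    (1,10)@(3, 21): e=[-4,8,12] → ·
  covered (3 px):
    · · · · · ·
    · · · · · ·
    · · · · · ·
    · · · · · ·
    · · · · · ·
    · · · · · ·
    · · # · · ·
    · · # · · ·
    · · · · · ·
    · # · · · ·
    · · · · · ·
T2:
  2·area = 75
  edge (1, 18)→(1, 3): d=(0,-15) top-left  bias=+0
  edge (1, 3)→(6, 4): d=(5,1) right/bottom  bias=-1
  edge (6, 4)→(1, 18): d=(-5,14) right/bottom  bias=-1
    (0,0)@(1, 1): e=[0,-10,85] → ·  [on edge]
    (0,1)@(1, 3): e=[0,0,75] → ·  [on edge]
    (0,2)@(1, 5): e=[0,10,65] → #  [on edge]
    (1,2)@(3, 5): e=[30,8,37] → #
    (2,2)@(5, 5): e=[60,6,9] → #
    (3,2)@(7, 5): e=[90,4,-19] → ·
    (5,2)@(11, 5): e=[150,0,-75] → ·  [on edge]
    (0,3)@(1, 7): e=[0,20,55] → #  [on edge]
    (2,3)@(5, 7): e=[60,16,-1] → ·
    (0,4)@(1, 9): e=[0,30,45] → #  [on edge]
    (2,4)@(5, 9): e=[60,26,-11] → ·
    (0,5)@(1, 11): e=[0,40,35] → #  [on edge]
    (0,6)@(1, 13): e=[0,50,25] → #  [on edge]
    (0,7)@(1, 15): e=[0,60,15] → #  [on edge]
    (0,8)@(1, 17): e=[0,70,5] → #  [on edge]
    (0,9)@(1, 19): e=[0,80,-5] → ·  [on edge]
    (0,10)@(1, 21): e=[0,90,-15] → ·  [on edge]
  covered (12 px):
    · · · · · ·
    · · · · · ·
    # # # · · ·
    # # · · · ·
    # # · · · ·
    # # · · · ·
    # · · · · ·
    # · · · · ·
    # · · · · ·
    · · · · · ·
    · · · · · ·

Z-buffer (winner per pixel, '.' = empty):
  . . . . . .
  . . . . . .
  2 2 2 . . .
  2 2 . . . .
  2 2 . . . .
  2 2 0 . . .
  2 . 0 0 . .
  2 . 0 0 0 .
  2 . . . . .
  . 1 . . . .
  . . . . . .

Result: 0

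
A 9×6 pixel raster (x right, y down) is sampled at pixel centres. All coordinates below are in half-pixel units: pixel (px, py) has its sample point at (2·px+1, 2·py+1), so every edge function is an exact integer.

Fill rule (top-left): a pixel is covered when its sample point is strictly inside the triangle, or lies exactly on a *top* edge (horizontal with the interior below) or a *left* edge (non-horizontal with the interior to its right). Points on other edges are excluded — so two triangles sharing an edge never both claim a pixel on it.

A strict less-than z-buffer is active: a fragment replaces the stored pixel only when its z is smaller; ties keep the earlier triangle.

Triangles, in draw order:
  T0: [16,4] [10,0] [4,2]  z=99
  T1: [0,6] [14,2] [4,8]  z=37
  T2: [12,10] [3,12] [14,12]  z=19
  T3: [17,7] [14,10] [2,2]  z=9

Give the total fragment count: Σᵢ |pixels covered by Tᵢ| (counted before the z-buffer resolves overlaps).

T0:
  2·area = 36  (B↔C swapped to make it positive)
  edge (16, 4)→(4, 2): d=(-12,-2) top-left  bias=+0
  edge (4, 2)→(10, 0): d=(6,-2) top-left  bias=+0
  edge (10, 0)→(16, 4): d=(6,4) right/bottom  bias=-1
    (3,0)@(7, 1): e=[18,0,18] → X  [on edge]
    (4,0)@(9, 1): e=[22,4,10] → X
    (5,0)@(11, 1): e=[26,8,2] → X
    (6,0)@(13, 1): e=[30,12,-6] → .
    (0,1)@(1, 3): e=[-18,0,54] → .  [on edge]
    (3,1)@(7, 3): e=[-6,12,30] → .
    (4,1)@(9, 3): e=[-2,16,22] → .
    (5,1)@(11, 3): e=[2,20,14] → X
    (6,1)@(13, 3): e=[6,24,6] → X
    (7,1)@(15, 3): e=[10,28,-2] → .
    (5,2)@(11, 5): e=[-22,32,26] → .
    (6,2)@(13, 5): e=[-18,36,18] → .
  covered (5 px):
    . . . X X X . . .
    . . . . . X X . .
    . . . . . . . . .
    . . . . . . . . .
    . . . . . . . . .
    . . . . . . . . .
T1:
  2·area = 44
  edge (0, 6)→(14, 2): d=(14,-4) top-left  bias=+0
  edge (14, 2)→(4, 8): d=(-10,6) right/bottom  bias=-1
  edge (4, 8)→(0, 6): d=(-4,-2) top-left  bias=+0
    (5,1)@(11, 3): e=[2,8,34] → X
    (6,1)@(13, 3): e=[10,-4,38] → .
    (2,2)@(5, 5): e=[6,24,14] → X
    (3,2)@(7, 5): e=[14,12,18] → X
    (4,2)@(9, 5): e=[22,0,22] → .  [on edge]
    (5,2)@(11, 5): e=[30,-12,26] → .
    (1,3)@(3, 7): e=[26,16,2] → X
    (3,3)@(7, 7): e=[42,-8,10] → .
    (1,4)@(3, 9): e=[54,-4,-6] → .
    (2,4)@(5, 9): e=[62,-16,-2] → .
  covered (5 px):
    . . . . . . . . .
    . . . . . X . . .
    . . X X . . . . .
    . X X . . . . . .
    . . . . . . . . .
    . . . . . . . . .
T2:
  2·area = 22  (B↔C swapped to make it positive)
  edge (12, 10)→(14, 12): d=(2,2) right/bottom  bias=-1
  edge (14, 12)→(3, 12): d=(-11,0) right/bottom  bias=-1
  edge (3, 12)→(12, 10): d=(9,-2) top-left  bias=+0
    (1,0)@(3, 1): e=[0,121,-99] → .  [on edge]
    (2,1)@(5, 3): e=[0,99,-77] → .  [on edge]
    (3,2)@(7, 5): e=[0,77,-55] → .  [on edge]
    (4,3)@(9, 7): e=[0,55,-33] → .  [on edge]
    (5,4)@(11, 9): e=[0,33,-11] → .  [on edge]
    (4,5)@(9, 11): e=[8,11,3] → X
    (5,5)@(11, 11): e=[4,11,7] → X
    (6,5)@(13, 11): e=[0,11,11] → .  [on edge]
  covered (2 px):
    . . . . . . . . .
    . . . . . . . . .
    . . . . . . . . .
    . . . . . . . . .
    . . . . . . . . .
    . . . . X X . . .
T3:
  2·area = 60
  edge (17, 7)→(14, 10): d=(-3,3) right/bottom  bias=-1
  edge (14, 10)→(2, 2): d=(-12,-8) top-left  bias=+0
  edge (2, 2)→(17, 7): d=(15,5) right/bottom  bias=-1
    (2,1)@(5, 3): e=[48,12,0] → .  [on edge]
    (3,2)@(7, 5): e=[36,4,20] → X
    (4,2)@(9, 5): e=[30,20,10] → X
    (5,2)@(11, 5): e=[24,36,0] → .  [on edge]
    (3,3)@(7, 7): e=[30,-20,50] → .
    (4,3)@(9, 7): e=[24,-4,40] → .
    (5,3)@(11, 7): e=[18,12,30] → X
    (6,3)@(13, 7): e=[12,28,20] → X
    (7,3)@(15, 7): e=[6,44,10] → X
    (8,3)@(17, 7): e=[0,60,0] → .  [on edge]
    (5,4)@(11, 9): e=[12,-12,60] → .
    (6,4)@(13, 9): e=[6,4,50] → X
    (7,4)@(15, 9): e=[0,20,40] → .  [on edge]
    (6,5)@(13, 11): e=[0,-20,80] → .  [on edge]
  covered (6 px):
    . . . . . . . . .
    . . . . . . . . .
    . . . X X . . . .
    . . . . . X X X .
    . . . . . . X . .
    . . . . . . . . .

Result: 18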